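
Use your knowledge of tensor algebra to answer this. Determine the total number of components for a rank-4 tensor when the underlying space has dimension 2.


The number of components of a rank-r tensor in d dimensions is d^r.
Here d = 2 and r = 4.
2^4 = 16

16


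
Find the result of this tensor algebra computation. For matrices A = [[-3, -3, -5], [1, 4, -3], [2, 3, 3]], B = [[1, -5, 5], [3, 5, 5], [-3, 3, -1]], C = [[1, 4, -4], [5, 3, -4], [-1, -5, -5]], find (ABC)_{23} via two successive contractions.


(ABC)_{23} = sum_m (AB)_{2m} C_{m3}. First compute row 2 of AB.
(AB)_{21} = 1*1 + 4*3 + -3*-3 = 22
(AB)_{22} = 1*-5 + 4*5 + -3*3 = 6
(AB)_{23} = 1*5 + 4*5 + -3*-1 = 28
Now contract with column 3 of C:
(AB)_{21} * C_{13} = 22 * -4 = -88
(AB)_{22} * C_{23} = 6 * -4 = -24
(AB)_{23} * C_{33} = 28 * -5 = -140
(ABC)_{23} = -88 + -24 + -140 = -252

-252


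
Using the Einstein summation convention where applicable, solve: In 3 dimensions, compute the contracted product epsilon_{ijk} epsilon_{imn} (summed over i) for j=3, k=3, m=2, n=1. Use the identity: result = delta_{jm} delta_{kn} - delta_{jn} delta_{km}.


Using the identity: epsilon_{ijk} epsilon_{imn} = delta_{jm} delta_{kn} - delta_{jn} delta_{km}.
delta_{32} = 0
delta_{31} = 0
delta_{31} = 0
delta_{32} = 0
Result = 0 * 0 - 0 * 0 = 0 - 0 = 0

0


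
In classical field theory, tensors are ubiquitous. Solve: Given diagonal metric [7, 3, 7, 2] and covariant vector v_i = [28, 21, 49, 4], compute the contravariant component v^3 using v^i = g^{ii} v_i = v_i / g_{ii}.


To raise an index with a diagonal metric: v^i = v_i / g_{ii}.
For index 3: v_3 = 49, g_{33} = 7
v^3 = 49 / 7 = 7

7


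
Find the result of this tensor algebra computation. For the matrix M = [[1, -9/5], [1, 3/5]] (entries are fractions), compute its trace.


The trace is the sum of diagonal entries.
Diagonal: M[1,1] = 1, M[2,2] = 3/5
Tr(M) = 1 + 3/5
Computing step by step:
After adding M[1,1]: 1
After adding M[2,2]: 8/5
Tr(M) = 8/5

8/5


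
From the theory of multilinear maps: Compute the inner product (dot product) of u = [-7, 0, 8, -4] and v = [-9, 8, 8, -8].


The inner product u . v = sum of u_i * v_i.
Term-by-term: -7 * -9, 0 * 8, 8 * 8, -4 * -8
Products: 63, 0, 64, 32
Sum = 63 + 0 + 64 + 32 = 159

159


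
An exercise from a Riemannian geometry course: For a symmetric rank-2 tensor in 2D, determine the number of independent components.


A symmetric rank-2 tensor in d dimensions has d(d+1)/2 independent components.
d = 2
d(d+1)/2 = 2 * 3 / 2 = 6 / 2 = 3

3


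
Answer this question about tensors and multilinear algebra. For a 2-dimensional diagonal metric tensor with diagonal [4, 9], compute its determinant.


For a diagonal metric, the determinant is the product of diagonal entries.
Diagonal entries: 4, 9
det(g) = 4 * 9 = 36

36


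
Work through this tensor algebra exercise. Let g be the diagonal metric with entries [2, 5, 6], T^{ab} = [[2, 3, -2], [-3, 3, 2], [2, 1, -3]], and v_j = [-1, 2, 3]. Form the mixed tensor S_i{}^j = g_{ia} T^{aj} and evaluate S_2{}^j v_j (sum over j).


Step 1: lower the first index. For a diagonal metric, g_{ia} T^{aj} = g_{ii} T^{ij} (no sum on i).
g_{22} = 5
S_2{}^1 = 5 * T^{21} = 5 * -3 = -15
S_2{}^2 = 5 * T^{22} = 5 * 3 = 15
S_2{}^3 = 5 * T^{23} = 5 * 2 = 10
Step 2: contract S_2{}^j with v_j.
S_2{}^1 * v_1 = -15 * -1 = 15
S_2{}^2 * v_2 = 15 * 2 = 30
S_2{}^3 * v_3 = 10 * 3 = 30
Result = 15 + 30 + 30 = 75

75


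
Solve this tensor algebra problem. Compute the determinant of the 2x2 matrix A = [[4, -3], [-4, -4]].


For a 2x2 matrix [[a, b], [c, d]], det = a*d - b*c.
a = 4, b = -3, c = -4, d = -4
a*d = 4 * -4 = -16
b*c = -3 * -4 = 12
det = -16 - 12 = -28

-28


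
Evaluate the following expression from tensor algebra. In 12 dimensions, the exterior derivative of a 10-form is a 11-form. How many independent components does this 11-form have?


The exterior derivative of a p-form is a (p+1)-form.
Its number of independent components is C(n, p+1).
n = 12, p+1 = 11
C(12, 11) = 12

12


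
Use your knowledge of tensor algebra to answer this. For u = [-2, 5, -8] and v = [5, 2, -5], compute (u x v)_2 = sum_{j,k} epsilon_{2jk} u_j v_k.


(u x v)_2 = sum_{j,k} epsilon_{2jk} u_j v_k. Only permutations of (1,2,3) contribute; the two non-zero terms are:
eps_{213} u_1 v_3 = -1 * -2 * -5 = -10
eps_{231} u_3 v_1 = 1 * -8 * 5 = -40
(u x v)_2 = -50

-50


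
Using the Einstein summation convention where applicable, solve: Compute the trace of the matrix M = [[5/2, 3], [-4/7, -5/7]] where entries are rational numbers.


The trace is the sum of diagonal entries.
Diagonal: M[1,1] = 5/2, M[2,2] = -5/7
Tr(M) = 5/2 + -5/7
Computing step by step:
After adding M[1,1]: 5/2
After adding M[2,2]: 25/14
Tr(M) = 25/14

25/14


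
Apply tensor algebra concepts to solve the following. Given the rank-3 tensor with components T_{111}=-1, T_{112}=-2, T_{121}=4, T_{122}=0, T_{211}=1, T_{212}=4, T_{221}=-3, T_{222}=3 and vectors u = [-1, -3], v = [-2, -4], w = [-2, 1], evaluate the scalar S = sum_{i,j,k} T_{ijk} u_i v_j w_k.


S = sum over i,j,k of T_{ijk} u_i v_j w_k. Expanding all 8 terms:
T_{111}*u_1*v_1*w_1 = -1*-1*-2*-2 = 4  (running total: 4)
T_{112}*u_1*v_1*w_2 = -2*-1*-2*1 = -4  (running total: 0)
T_{121}*u_1*v_2*w_1 = 4*-1*-4*-2 = -32  (running total: -32)
T_{122}*u_1*v_2*w_2 = 0*-1*-4*1 = 0  (running total: -32)
T_{211}*u_2*v_1*w_1 = 1*-3*-2*-2 = -12  (running total: -44)
T_{212}*u_2*v_1*w_2 = 4*-3*-2*1 = 24  (running total: -20)
T_{221}*u_2*v_2*w_1 = -3*-3*-4*-2 = 72  (running total: 52)
T_{222}*u_2*v_2*w_2 = 3*-3*-4*1 = 36  (running total: 88)
S = 88

88


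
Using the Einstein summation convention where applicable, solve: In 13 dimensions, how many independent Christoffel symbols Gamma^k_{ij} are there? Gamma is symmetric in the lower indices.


Christoffel symbols Gamma^k_{ij} are symmetric in i,j, so there are d * d(d+1)/2 independent symbols.
d = 13
d(d+1)/2 = 13 * 14 / 2 = 91
Total = 13 * 91 = 1183

1183


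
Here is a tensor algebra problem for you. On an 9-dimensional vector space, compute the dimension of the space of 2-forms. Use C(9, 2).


The dimension of the space of p-forms on an n-dimensional space is C(n, p).
n = 9, p = 2
C(9, 2) = 9! / (2! * 7!) = 36

36


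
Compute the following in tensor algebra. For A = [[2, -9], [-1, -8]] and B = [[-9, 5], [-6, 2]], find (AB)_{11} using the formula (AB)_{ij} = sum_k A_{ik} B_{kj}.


(AB)_{ij} = sum_k A_{ik} B_{kj}.
For i=1, j=1:
A_{11} * B_{11} = 2 * -9 = -18
A_{12} * B_{21} = -9 * -6 = 54
Sum = -18 + 54 = 36

36


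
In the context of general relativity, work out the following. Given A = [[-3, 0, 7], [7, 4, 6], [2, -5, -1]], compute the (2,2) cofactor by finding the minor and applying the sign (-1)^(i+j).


To find cofactor C_{22}, delete row 2 and column 2.
The resulting 2x2 submatrix is: [[-3, 7], [2, -1]]
Minor M_{22} = -3*-1 - 7*2
  = 3 - 14 = -11
Sign = (-1)^(2+2) = (-1)^4 = 1
Cofactor C_{22} = 1 * -11 = -11

-11


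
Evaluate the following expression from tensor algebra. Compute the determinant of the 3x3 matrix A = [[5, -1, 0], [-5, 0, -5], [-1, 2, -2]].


Expanding along the first row, det(A) = a11*M_11 - a12*M_12 + a13*M_13, where M_1j is the (1,j) minor.
Minor M_11 = 0*-2 - -5*2 = 10
Minor M_12 = -5*-2 - -5*-1 = 5
Minor M_13 = -5*2 - 0*-1 = -10
det = 5*(10) - -1*(5) + 0*(-10)
    = 50 - -5 + 0
    = 55

55


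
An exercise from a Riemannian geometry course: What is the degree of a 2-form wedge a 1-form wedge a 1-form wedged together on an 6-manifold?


The degree of a wedge product is the sum of the degrees of the individual forms.
Degrees: 2, 1, 1
Total degree = 2 + 1 + 1 = 4

4


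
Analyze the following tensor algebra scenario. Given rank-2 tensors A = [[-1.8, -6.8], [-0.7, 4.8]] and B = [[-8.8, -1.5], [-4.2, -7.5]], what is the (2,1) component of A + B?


Tensor addition is component-wise: (A + B)_{ij} = A_{ij} + B_{ij}.
A_{21} = -0.7
B_{21} = -4.2
(A + B)_{21} = -0.7 + -4.2 = -4.9

-4.9


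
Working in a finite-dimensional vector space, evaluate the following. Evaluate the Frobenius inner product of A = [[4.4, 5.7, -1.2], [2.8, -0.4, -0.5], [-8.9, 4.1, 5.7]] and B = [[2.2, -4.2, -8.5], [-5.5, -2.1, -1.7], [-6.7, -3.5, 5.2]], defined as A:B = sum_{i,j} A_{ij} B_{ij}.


A:B = sum over all i,j of A_{ij} * B_{ij}.
Row 1: 4.4*2.2=9.68, 5.7*-4.2=-23.94, -1.2*-8.5=10.2 => row sum = -4.06
Row 2: 2.8*-5.5=-15.4, -0.4*-2.1=0.84, -0.5*-1.7=0.85 => row sum = -13.71
Row 3: -8.9*-6.7=59.63, 4.1*-3.5=-14.35, 5.7*5.2=29.64 => row sum = 74.92
Total = -4.06 + -13.71 + 74.92 = 57.15

57.15


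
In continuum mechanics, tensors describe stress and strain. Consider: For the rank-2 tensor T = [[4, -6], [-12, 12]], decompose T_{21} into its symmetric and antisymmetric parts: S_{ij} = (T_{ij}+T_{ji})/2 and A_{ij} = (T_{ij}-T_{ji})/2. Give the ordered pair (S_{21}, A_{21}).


T_{21} = -12
T_{12} = -6
S_{21} = (-12 + -6)/2 = -18/2 = -9
A_{21} = (-12 - -6)/2 = -6/2 = -3
Check: S + A = -9 + -3 = -12 = T_{21}.

(-9, -3)


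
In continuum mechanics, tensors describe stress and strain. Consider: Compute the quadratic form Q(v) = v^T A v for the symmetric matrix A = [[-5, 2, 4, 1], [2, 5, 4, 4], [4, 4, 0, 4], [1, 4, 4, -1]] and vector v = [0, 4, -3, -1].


First compute Av:
(Av)_1 = -5*0 + 2*4 + 4*-3 + 1*-1 = -5
(Av)_2 = 2*0 + 5*4 + 4*-3 + 4*-1 = 4
(Av)_3 = 4*0 + 4*4 + 0*-3 + 4*-1 = 12
(Av)_4 = 1*0 + 4*4 + 4*-3 + -1*-1 = 5
Av = [-5, 4, 12, 5]
Then v^T (Av) = 0*-5 + 4*4 + -3*12 + -1*5
= 0 + 16 + -36 + -5 = -25

-25


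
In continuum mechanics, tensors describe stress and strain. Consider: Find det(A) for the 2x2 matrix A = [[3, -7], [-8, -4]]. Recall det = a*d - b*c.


For a 2x2 matrix [[a, b], [c, d]], det = a*d - b*c.
a = 3, b = -7, c = -8, d = -4
a*d = 3 * -4 = -12
b*c = -7 * -8 = 56
det = -12 - 56 = -68

-68


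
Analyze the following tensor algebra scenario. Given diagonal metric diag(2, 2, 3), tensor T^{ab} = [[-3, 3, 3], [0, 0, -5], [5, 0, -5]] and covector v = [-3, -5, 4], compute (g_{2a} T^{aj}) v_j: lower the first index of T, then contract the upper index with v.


Step 1: lower the first index. For a diagonal metric, g_{ia} T^{aj} = g_{ii} T^{ij} (no sum on i).
g_{22} = 2
S_2{}^1 = 2 * T^{21} = 2 * 0 = 0
S_2{}^2 = 2 * T^{22} = 2 * 0 = 0
S_2{}^3 = 2 * T^{23} = 2 * -5 = -10
Step 2: contract S_2{}^j with v_j.
S_2{}^1 * v_1 = 0 * -3 = 0
S_2{}^2 * v_2 = 0 * -5 = 0
S_2{}^3 * v_3 = -10 * 4 = -40
Result = 0 + 0 + -40 = -40

-40


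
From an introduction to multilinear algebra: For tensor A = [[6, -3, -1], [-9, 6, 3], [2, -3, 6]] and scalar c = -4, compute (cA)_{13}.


Scalar multiplication: (cA)_{ij} = c * A_{ij}.
c = -4
A_{13} = -1
(cA)_{13} = -4 * -1 = 4

4


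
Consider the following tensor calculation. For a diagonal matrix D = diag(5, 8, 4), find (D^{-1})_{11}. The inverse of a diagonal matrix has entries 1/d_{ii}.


For a diagonal matrix, the inverse has entries (D^{-1})_{ii} = 1/d_{ii}.
The diagonal entries are: d_{11} = 5, d_{22} = 8, d_{33} = 4
We need (D^{-1})_{11} = 1/d_{11} = 1/5 = 1/5

1/5


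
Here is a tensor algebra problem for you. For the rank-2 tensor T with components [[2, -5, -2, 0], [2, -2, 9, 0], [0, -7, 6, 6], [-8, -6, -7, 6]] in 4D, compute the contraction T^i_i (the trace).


The contraction (trace) of a rank-2 tensor is the sum of its diagonal elements.
Diagonal entries: A[1,1] = 2, A[2,2] = -2, A[3,3] = 6, A[4,4] = 6
Tr(A) = 2 + -2 + 6 + 6 = 12

12


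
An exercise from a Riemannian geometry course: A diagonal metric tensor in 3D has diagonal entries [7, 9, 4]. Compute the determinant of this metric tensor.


For a diagonal metric, the determinant is the product of diagonal entries.
Diagonal entries: 7, 9, 4
det(g) = 7 * 9 * 4 = 252

252


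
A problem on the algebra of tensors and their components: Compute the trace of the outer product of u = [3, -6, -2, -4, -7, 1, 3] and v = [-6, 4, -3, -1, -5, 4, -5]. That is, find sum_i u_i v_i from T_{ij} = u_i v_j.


The outer product gives T_{ij} = u_i v_j.
The trace (contraction) is Tr(T) = sum_i T_{ii} = sum_i u_i v_i.
Diagonal entries:
T_{11} = u_1 * v_1 = 3 * -6 = -18
T_{22} = u_2 * v_2 = -6 * 4 = -24
T_{33} = u_3 * v_3 = -2 * -3 = 6
T_{44} = u_4 * v_4 = -4 * -1 = 4
T_{55} = u_5 * v_5 = -7 * -5 = 35
T_{66} = u_6 * v_6 = 1 * 4 = 4
T_{77} = u_7 * v_7 = 3 * -5 = -15
Tr(T) = -18 + -24 + 6 + 4 + 35 + 4 + -15 = -8

-8


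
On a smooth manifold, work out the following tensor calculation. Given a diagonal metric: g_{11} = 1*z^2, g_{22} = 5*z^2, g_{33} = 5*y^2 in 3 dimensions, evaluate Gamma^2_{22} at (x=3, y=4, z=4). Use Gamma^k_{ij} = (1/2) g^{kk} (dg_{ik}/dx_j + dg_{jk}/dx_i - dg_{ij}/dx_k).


For a diagonal metric, Gamma^k_{ij} = (1/2) g^{kk} (dg_{ik}/dx_j + dg_{jk}/dx_i - dg_{ij}/dx_k).
The metric is diagonal, so g_{ab} = 0 for a != b.
At the given point: g_{11} = 16, g_{22} = 80, g_{33} = 80
g^{22} = 1/80
dg_{22}/dx_2 = dg_{22}/dx_2 = 0
dg_{22}/dx_2 = dg_{22}/dx_2 = 0
dg_{22}/dx_2 = dg_{22}/dx_2 = 0
Numerator = 0 + 0 - 0 = 0
Gamma^2_{22} = 0 / (2 * 80) = 0

0


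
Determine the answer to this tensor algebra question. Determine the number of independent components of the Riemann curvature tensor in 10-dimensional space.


The Riemann tensor in d dimensions has d^2(d^2 - 1)/12 independent components.
d = 10, so d^2 = 100
d^2 - 1 = 99
d^2(d^2 - 1) = 100 * 99 = 9900
Divide by 12: 9900 / 12 = 825

825


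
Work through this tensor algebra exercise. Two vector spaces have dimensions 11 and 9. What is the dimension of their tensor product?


The dimension of a tensor product is the product of dimensions.
dim(V) = 11, dim(W) = 9
dim(V (x) W) = 11 * 9 = 99

99


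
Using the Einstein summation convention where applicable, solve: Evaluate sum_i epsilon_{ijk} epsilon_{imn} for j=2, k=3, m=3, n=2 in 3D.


Using the identity: epsilon_{ijk} epsilon_{imn} = delta_{jm} delta_{kn} - delta_{jn} delta_{km}.
delta_{23} = 0
delta_{32} = 0
delta_{22} = 1
delta_{33} = 1
Result = 0 * 0 - 1 * 1 = 0 - 1 = -1

-1


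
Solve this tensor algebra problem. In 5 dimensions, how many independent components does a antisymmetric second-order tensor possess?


A antisymmetric rank-2 tensor in d dimensions has d(d-1)/2 independent components.
d = 5
d(d-1)/2 = 5 * 4 / 2 = 20 / 2 = 10

10


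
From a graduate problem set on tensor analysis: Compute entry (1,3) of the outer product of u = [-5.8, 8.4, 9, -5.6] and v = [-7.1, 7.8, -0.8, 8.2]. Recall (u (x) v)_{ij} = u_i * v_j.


The outer product entry T_{ij} = u_i * v_j.
We need i=1, j=3.
u_1 = -5.8, v_3 = -0.8
T_{1,3} = -5.8 * -0.8 = 4.64

4.64


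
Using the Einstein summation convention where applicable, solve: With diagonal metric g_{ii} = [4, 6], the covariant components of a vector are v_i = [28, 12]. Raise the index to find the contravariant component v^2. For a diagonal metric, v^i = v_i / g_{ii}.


To raise an index with a diagonal metric: v^i = v_i / g_{ii}.
For index 2: v_2 = 12, g_{22} = 6
v^2 = 12 / 6 = 2

2


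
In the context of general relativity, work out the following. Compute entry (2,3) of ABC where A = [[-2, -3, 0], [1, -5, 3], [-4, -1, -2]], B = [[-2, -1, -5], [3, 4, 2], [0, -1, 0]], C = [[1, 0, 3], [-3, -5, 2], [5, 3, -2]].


(ABC)_{23} = sum_m (AB)_{2m} C_{m3}. First compute row 2 of AB.
(AB)_{21} = 1*-2 + -5*3 + 3*0 = -17
(AB)_{22} = 1*-1 + -5*4 + 3*-1 = -24
(AB)_{23} = 1*-5 + -5*2 + 3*0 = -15
Now contract with column 3 of C:
(AB)_{21} * C_{13} = -17 * 3 = -51
(AB)_{22} * C_{23} = -24 * 2 = -48
(AB)_{23} * C_{33} = -15 * -2 = 30
(ABC)_{23} = -51 + -48 + 30 = -69

-69


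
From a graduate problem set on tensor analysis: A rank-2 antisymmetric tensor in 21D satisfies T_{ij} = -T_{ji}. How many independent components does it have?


An antisymmetric rank-2 tensor satisfies A_{ij} = -A_{ji}, so diagonal entries are zero.
The independent components are the upper-triangular entries: C(n, 2) = n(n-1)/2.
n = 21
C(21, 2) = 21 * 20 / 2 = 420 / 2 = 210

210


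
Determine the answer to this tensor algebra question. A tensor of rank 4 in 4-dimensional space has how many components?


The number of components of a rank-r tensor in d dimensions is d^r.
Here d = 4 and r = 4.
4^4 = 256

256


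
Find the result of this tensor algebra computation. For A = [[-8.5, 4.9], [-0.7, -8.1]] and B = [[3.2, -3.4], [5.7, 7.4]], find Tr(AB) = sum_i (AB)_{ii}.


Tr(AB) = sum_i (AB)_{ii} where (AB)_{ii} = sum_k A_{ik} B_{ki}.
(AB)_{11} = -8.5*3.2 + 4.9*5.7 = 0.73
(AB)_{22} = -0.7*-3.4 + -8.1*7.4 = -57.56
Tr(AB) = 0.73 + -57.56 = -56.83

-56.83


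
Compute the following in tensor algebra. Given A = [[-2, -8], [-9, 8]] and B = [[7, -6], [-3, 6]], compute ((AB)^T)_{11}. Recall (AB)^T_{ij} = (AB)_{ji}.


(AB)^T_{ij} = (AB)_{ji} = sum_k A_{jk} B_{ki}.
For i=1, j=1 we need (AB)_{11}:
A_{11} * B_{11} = -2 * 7 = -14
A_{12} * B_{21} = -8 * -3 = 24
Sum = -14 + 24 = 10

10


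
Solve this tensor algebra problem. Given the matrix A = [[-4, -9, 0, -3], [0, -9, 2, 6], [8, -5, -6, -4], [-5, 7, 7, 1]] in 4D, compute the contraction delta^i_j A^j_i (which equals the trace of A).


The contraction (trace) of a rank-2 tensor is the sum of its diagonal elements.
Diagonal entries: A[1,1] = -4, A[2,2] = -9, A[3,3] = -6, A[4,4] = 1
Tr(A) = -4 + -9 + -6 + 1 = -18

-18


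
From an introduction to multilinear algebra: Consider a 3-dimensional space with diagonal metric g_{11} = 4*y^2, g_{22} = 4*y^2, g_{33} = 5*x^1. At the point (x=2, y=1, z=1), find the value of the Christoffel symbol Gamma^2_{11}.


For a diagonal metric, Gamma^k_{ij} = (1/2) g^{kk} (dg_{ik}/dx_j + dg_{jk}/dx_i - dg_{ij}/dx_k).
The metric is diagonal, so g_{ab} = 0 for a != b.
At the given point: g_{11} = 4, g_{22} = 4, g_{33} = 10
g^{22} = 1/4
dg_{12}/dx_1 = 0 (off-diagonal)
dg_{12}/dx_1 = 0 (off-diagonal)
dg_{11}/dx_2 = dg_{11}/dx_2 = 8
Numerator = 0 + 0 - 8 = -8
Gamma^2_{11} = -8 / (2 * 4) = -1

-1


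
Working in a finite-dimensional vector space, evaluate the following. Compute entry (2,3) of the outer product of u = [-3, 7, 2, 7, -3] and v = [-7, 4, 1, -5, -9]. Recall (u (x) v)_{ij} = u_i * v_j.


The outer product entry T_{ij} = u_i * v_j.
We need i=2, j=3.
u_2 = 7, v_3 = 1
T_{2,3} = 7 * 1 = 7

7


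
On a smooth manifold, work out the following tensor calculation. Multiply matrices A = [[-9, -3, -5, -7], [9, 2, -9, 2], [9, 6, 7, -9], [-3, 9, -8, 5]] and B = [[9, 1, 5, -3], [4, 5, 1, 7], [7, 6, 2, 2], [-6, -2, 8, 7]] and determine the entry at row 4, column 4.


(AB)_{ij} = sum_k A_{ik} B_{kj}.
For i=4, j=4:
A_{41} * B_{14} = -3 * -3 = 9
A_{42} * B_{24} = 9 * 7 = 63
A_{43} * B_{34} = -8 * 2 = -16
A_{44} * B_{44} = 5 * 7 = 35
Sum = 9 + 63 + -16 + 35 = 91

91


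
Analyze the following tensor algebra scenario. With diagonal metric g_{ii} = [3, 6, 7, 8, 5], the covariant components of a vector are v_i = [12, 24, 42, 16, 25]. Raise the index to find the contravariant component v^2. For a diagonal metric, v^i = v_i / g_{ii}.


To raise an index with a diagonal metric: v^i = v_i / g_{ii}.
For index 2: v_2 = 24, g_{22} = 6
v^2 = 24 / 6 = 4

4


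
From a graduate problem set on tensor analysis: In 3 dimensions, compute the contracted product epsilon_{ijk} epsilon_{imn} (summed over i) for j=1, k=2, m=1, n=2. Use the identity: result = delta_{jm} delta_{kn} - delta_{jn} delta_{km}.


Using the identity: epsilon_{ijk} epsilon_{imn} = delta_{jm} delta_{kn} - delta_{jn} delta_{km}.
delta_{11} = 1
delta_{22} = 1
delta_{12} = 0
delta_{21} = 0
Result = 1 * 1 - 0 * 0 = 1 - 0 = 1

1


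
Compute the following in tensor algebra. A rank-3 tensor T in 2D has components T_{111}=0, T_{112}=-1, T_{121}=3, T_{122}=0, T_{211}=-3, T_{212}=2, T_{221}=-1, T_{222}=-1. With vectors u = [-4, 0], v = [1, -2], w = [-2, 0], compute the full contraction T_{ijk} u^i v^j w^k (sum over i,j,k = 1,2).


S = sum over i,j,k of T_{ijk} u_i v_j w_k. Expanding all 8 terms:
T_{111}*u_1*v_1*w_1 = 0*-4*1*-2 = 0  (running total: 0)
T_{112}*u_1*v_1*w_2 = -1*-4*1*0 = 0  (running total: 0)
T_{121}*u_1*v_2*w_1 = 3*-4*-2*-2 = -48  (running total: -48)
T_{122}*u_1*v_2*w_2 = 0*-4*-2*0 = 0  (running total: -48)
T_{211}*u_2*v_1*w_1 = -3*0*1*-2 = 0  (running total: -48)
T_{212}*u_2*v_1*w_2 = 2*0*1*0 = 0  (running total: -48)
T_{221}*u_2*v_2*w_1 = -1*0*-2*-2 = 0  (running total: -48)
T_{222}*u_2*v_2*w_2 = -1*0*-2*0 = 0  (running total: -48)
S = -48

-48


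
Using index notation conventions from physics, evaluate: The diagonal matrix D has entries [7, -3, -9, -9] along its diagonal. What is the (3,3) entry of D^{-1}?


For a diagonal matrix, the inverse has entries (D^{-1})_{ii} = 1/d_{ii}.
The diagonal entries are: d_{11} = 7, d_{22} = -3, d_{33} = -9, d_{44} = -9
We need (D^{-1})_{33} = 1/d_{33} = 1/-9 = -1/9

-1/9


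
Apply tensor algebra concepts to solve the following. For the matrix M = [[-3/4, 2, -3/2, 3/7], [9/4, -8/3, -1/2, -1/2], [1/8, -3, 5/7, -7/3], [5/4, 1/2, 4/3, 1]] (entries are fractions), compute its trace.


The trace is the sum of diagonal entries.
Diagonal: M[1,1] = -3/4, M[2,2] = -8/3, M[3,3] = 5/7, M[4,4] = 1
Tr(M) = -3/4 + -8/3 + 5/7 + 1
Computing step by step:
After adding M[1,1]: -3/4
After adding M[2,2]: -41/12
After adding M[3,3]: -227/84
After adding M[4,4]: -143/84
Tr(M) = -143/84

-143/84


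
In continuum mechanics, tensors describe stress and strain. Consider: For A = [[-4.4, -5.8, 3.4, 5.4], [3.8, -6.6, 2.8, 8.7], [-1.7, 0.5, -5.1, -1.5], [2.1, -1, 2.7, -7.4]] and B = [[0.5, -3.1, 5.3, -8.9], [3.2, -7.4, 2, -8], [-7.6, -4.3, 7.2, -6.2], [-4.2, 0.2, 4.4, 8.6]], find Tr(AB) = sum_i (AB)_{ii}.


Tr(AB) = sum_i (AB)_{ii} where (AB)_{ii} = sum_k A_{ik} B_{ki}.
(AB)_{11} = -4.4*0.5 + -5.8*3.2 + 3.4*-7.6 + 5.4*-4.2 = -69.28
(AB)_{22} = 3.8*-3.1 + -6.6*-7.4 + 2.8*-4.3 + 8.7*0.2 = 26.76
(AB)_{33} = -1.7*5.3 + 0.5*2 + -5.1*7.2 + -1.5*4.4 = -51.33
(AB)_{44} = 2.1*-8.9 + -1*-8 + 2.7*-6.2 + -7.4*8.6 = -91.07
Tr(AB) = -69.28 + 26.76 + -51.33 + -91.07 = -184.92

-184.92


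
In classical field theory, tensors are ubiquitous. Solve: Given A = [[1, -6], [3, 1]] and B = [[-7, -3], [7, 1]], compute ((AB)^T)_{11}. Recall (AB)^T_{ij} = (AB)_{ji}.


(AB)^T_{ij} = (AB)_{ji} = sum_k A_{jk} B_{ki}.
For i=1, j=1 we need (AB)_{11}:
A_{11} * B_{11} = 1 * -7 = -7
A_{12} * B_{21} = -6 * 7 = -42
Sum = -7 + -42 = -49

-49


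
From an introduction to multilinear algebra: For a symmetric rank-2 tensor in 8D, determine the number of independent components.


A symmetric rank-2 tensor in d dimensions has d(d+1)/2 independent components.
d = 8
d(d+1)/2 = 8 * 9 / 2 = 72 / 2 = 36

36


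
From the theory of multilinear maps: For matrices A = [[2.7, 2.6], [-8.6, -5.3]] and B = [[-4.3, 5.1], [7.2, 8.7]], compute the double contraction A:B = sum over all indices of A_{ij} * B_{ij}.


A:B = sum over all i,j of A_{ij} * B_{ij}.
Row 1: 2.7*-4.3=-11.61, 2.6*5.1=13.26 => row sum = 1.65
Row 2: -8.6*7.2=-61.92, -5.3*8.7=-46.11 => row sum = -108.03
Total = 1.65 + -108.03 = -106.38

-106.38


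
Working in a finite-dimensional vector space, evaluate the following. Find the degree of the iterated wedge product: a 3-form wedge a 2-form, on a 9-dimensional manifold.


The degree of a wedge product is the sum of the degrees of the individual forms.
Degrees: 3, 2
Total degree = 3 + 2 = 5

5


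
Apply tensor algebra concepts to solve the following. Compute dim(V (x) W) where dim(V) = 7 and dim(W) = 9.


The dimension of a tensor product is the product of dimensions.
dim(V) = 7, dim(W) = 9
dim(V (x) W) = 7 * 9 = 63

63


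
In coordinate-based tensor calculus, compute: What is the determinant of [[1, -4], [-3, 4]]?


For a 2x2 matrix [[a, b], [c, d]], det = a*d - b*c.
a = 1, b = -4, c = -3, d = 4
a*d = 1 * 4 = 4
b*c = -4 * -3 = 12
det = 4 - 12 = -8

-8


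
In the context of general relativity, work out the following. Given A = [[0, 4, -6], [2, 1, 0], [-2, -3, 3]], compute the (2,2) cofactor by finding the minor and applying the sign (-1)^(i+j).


To find cofactor C_{22}, delete row 2 and column 2.
The resulting 2x2 submatrix is: [[0, -6], [-2, 3]]
Minor M_{22} = 0*3 - -6*-2
  = 0 - 12 = -12
Sign = (-1)^(2+2) = (-1)^4 = 1
Cofactor C_{22} = 1 * -12 = -12

-12


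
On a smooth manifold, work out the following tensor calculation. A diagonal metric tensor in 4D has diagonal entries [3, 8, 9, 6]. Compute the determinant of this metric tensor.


For a diagonal metric, the determinant is the product of diagonal entries.
Diagonal entries: 3, 8, 9, 6
det(g) = 3 * 8 * 9 * 6 = 1296

1296


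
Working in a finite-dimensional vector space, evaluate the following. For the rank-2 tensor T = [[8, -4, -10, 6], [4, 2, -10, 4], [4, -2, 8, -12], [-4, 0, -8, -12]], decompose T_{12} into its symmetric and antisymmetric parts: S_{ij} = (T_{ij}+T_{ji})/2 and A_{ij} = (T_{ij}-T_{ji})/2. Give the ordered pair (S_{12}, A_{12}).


T_{12} = -4
T_{21} = 4
S_{12} = (-4 + 4)/2 = 0/2 = 0
A_{12} = (-4 - 4)/2 = -8/2 = -4
Check: S + A = 0 + -4 = -4 = T_{12}.

(0, -4)


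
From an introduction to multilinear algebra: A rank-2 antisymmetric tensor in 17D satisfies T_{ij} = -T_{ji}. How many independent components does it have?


An antisymmetric rank-2 tensor satisfies A_{ij} = -A_{ji}, so diagonal entries are zero.
The independent components are the upper-triangular entries: C(n, 2) = n(n-1)/2.
n = 17
C(17, 2) = 17 * 16 / 2 = 272 / 2 = 136

136


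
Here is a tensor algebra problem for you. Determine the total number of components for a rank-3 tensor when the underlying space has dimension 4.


The number of components of a rank-r tensor in d dimensions is d^r.
Here d = 4 and r = 3.
4^3 = 64

64


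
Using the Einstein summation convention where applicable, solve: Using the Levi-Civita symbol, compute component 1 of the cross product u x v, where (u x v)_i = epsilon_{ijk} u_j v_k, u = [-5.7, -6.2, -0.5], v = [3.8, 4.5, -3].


(u x v)_1 = sum_{j,k} epsilon_{1jk} u_j v_k. Only permutations of (1,2,3) contribute; the two non-zero terms are:
eps_{123} u_2 v_3 = 1 * -6.2 * -3 = 18.6
eps_{132} u_3 v_2 = -1 * -0.5 * 4.5 = 2.25
(u x v)_1 = 20.85

20.85


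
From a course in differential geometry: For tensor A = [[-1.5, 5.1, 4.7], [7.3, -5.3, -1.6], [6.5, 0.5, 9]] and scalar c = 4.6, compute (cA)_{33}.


Scalar multiplication: (cA)_{ij} = c * A_{ij}.
c = 4.6
A_{33} = 9
(cA)_{33} = 4.6 * 9 = 41.4

41.4


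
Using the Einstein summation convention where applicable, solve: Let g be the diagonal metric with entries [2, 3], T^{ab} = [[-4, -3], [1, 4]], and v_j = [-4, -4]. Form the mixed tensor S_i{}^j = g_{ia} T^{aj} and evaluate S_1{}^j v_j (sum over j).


Step 1: lower the first index. For a diagonal metric, g_{ia} T^{aj} = g_{ii} T^{ij} (no sum on i).
g_{11} = 2
S_1{}^1 = 2 * T^{11} = 2 * -4 = -8
S_1{}^2 = 2 * T^{12} = 2 * -3 = -6
Step 2: contract S_1{}^j with v_j.
S_1{}^1 * v_1 = -8 * -4 = 32
S_1{}^2 * v_2 = -6 * -4 = 24
Result = 32 + 24 = 56

56


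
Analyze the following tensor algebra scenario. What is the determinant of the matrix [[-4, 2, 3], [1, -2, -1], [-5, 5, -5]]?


Expanding along the first row, det(A) = a11*M_11 - a12*M_12 + a13*M_13, where M_1j is the (1,j) minor.
Minor M_11 = -2*-5 - -1*5 = 15
Minor M_12 = 1*-5 - -1*-5 = -10
Minor M_13 = 1*5 - -2*-5 = -5
det = -4*(15) - 2*(-10) + 3*(-5)
    = -60 - -20 + -15
    = -55

-55


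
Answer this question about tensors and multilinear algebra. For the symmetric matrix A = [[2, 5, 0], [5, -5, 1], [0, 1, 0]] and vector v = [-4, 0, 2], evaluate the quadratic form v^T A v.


First compute Av:
(Av)_1 = 2*-4 + 5*0 + 0*2 = -8
(Av)_2 = 5*-4 + -5*0 + 1*2 = -18
(Av)_3 = 0*-4 + 1*0 + 0*2 = 0
Av = [-8, -18, 0]
Then v^T (Av) = -4*-8 + 0*-18 + 2*0
= 32 + 0 + 0 = 32

32


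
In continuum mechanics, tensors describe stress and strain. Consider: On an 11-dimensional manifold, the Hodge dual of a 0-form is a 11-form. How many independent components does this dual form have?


The Hodge dual of a p-form on an n-dimensional manifold is an (n-p)-form.
n = 11, p = 0, so dual degree = 11 - 0 = 11
The number of components is C(n, n-p) = C(11, 11) = 1

1


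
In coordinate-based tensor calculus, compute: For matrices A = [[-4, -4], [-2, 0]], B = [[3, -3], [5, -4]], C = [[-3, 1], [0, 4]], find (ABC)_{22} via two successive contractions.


(ABC)_{22} = sum_m (AB)_{2m} C_{m2}. First compute row 2 of AB.
(AB)_{21} = -2*3 + 0*5 = -6
(AB)_{22} = -2*-3 + 0*-4 = 6
Now contract with column 2 of C:
(AB)_{21} * C_{12} = -6 * 1 = -6
(AB)_{22} * C_{22} = 6 * 4 = 24
(ABC)_{22} = -6 + 24 = 18

18


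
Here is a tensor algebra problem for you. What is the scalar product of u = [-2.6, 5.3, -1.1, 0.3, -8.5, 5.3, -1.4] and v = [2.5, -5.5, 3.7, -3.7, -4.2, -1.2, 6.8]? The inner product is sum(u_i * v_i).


The inner product u . v = sum of u_i * v_i.
Term-by-term: -2.6 * 2.5, 5.3 * -5.5, -1.1 * 3.7, 0.3 * -3.7, -8.5 * -4.2, 5.3 * -1.2, -1.4 * 6.8
Products: -6.5, -29.15, -4.07, -1.11, 35.7, -6.36, -9.52
Sum = -6.5 + -29.15 + -4.07 + -1.11 + 35.7 + -6.36 + -9.52 = -21.01

-21.01


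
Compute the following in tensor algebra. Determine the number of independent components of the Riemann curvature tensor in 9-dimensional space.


The Riemann tensor in d dimensions has d^2(d^2 - 1)/12 independent components.
d = 9, so d^2 = 81
d^2 - 1 = 80
d^2(d^2 - 1) = 81 * 80 = 6480
Divide by 12: 6480 / 12 = 540

540


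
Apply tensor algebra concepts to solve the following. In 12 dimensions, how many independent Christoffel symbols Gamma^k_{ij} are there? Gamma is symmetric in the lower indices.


Christoffel symbols Gamma^k_{ij} are symmetric in i,j, so there are d * d(d+1)/2 independent symbols.
d = 12
d(d+1)/2 = 12 * 13 / 2 = 78
Total = 12 * 78 = 936

936


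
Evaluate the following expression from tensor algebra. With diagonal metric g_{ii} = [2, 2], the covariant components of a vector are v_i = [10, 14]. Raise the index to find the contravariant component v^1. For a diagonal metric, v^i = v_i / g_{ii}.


To raise an index with a diagonal metric: v^i = v_i / g_{ii}.
For index 1: v_1 = 10, g_{11} = 2
v^1 = 10 / 2 = 5

5


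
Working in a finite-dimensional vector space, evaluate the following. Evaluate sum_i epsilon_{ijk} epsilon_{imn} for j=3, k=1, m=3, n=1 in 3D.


Using the identity: epsilon_{ijk} epsilon_{imn} = delta_{jm} delta_{kn} - delta_{jn} delta_{km}.
delta_{33} = 1
delta_{11} = 1
delta_{31} = 0
delta_{13} = 0
Result = 1 * 1 - 0 * 0 = 1 - 0 = 1

1


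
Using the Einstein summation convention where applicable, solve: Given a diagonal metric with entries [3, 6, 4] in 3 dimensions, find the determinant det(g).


For a diagonal metric, the determinant is the product of diagonal entries.
Diagonal entries: 3, 6, 4
det(g) = 3 * 6 * 4 = 72

72


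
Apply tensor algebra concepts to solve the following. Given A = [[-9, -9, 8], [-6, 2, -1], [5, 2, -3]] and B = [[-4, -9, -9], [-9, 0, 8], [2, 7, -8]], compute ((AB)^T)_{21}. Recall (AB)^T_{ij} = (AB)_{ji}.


(AB)^T_{ij} = (AB)_{ji} = sum_k A_{jk} B_{ki}.
For i=2, j=1 we need (AB)_{12}:
A_{11} * B_{12} = -9 * -9 = 81
A_{12} * B_{22} = -9 * 0 = 0
A_{13} * B_{32} = 8 * 7 = 56
Sum = 81 + 0 + 56 = 137

137


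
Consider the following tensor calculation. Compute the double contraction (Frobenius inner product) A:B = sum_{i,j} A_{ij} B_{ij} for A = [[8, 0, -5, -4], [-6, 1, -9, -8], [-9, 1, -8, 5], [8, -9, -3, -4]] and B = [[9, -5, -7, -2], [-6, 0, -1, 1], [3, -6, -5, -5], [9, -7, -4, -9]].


A:B = sum over all i,j of A_{ij} * B_{ij}.
Row 1: 8*9=72, 0*-5=0, -5*-7=35, -4*-2=8 => row sum = 115
Row 2: -6*-6=36, 1*0=0, -9*-1=9, -8*1=-8 => row sum = 37
Row 3: -9*3=-27, 1*-6=-6, -8*-5=40, 5*-5=-25 => row sum = -18
Row 4: 8*9=72, -9*-7=63, -3*-4=12, -4*-9=36 => row sum = 183
Total = 115 + 37 + -18 + 183 = 317

317


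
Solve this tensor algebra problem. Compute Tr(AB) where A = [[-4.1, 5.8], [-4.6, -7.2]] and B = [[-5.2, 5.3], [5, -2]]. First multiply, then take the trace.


Tr(AB) = sum_i (AB)_{ii} where (AB)_{ii} = sum_k A_{ik} B_{ki}.
(AB)_{11} = -4.1*-5.2 + 5.8*5 = 50.32
(AB)_{22} = -4.6*5.3 + -7.2*-2 = -9.98
Tr(AB) = 50.32 + -9.98 = 40.34

40.34


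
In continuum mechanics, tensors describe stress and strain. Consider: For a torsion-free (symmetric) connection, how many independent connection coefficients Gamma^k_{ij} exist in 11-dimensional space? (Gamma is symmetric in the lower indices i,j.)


Christoffel symbols Gamma^k_{ij} are symmetric in i,j, so there are d * d(d+1)/2 independent symbols.
d = 11
d(d+1)/2 = 11 * 12 / 2 = 66
Total = 11 * 66 = 726

726


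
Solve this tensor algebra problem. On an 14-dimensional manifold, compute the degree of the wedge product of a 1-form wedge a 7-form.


The degree of a wedge product is the sum of the degrees of the individual forms.
Degrees: 1, 7
Total degree = 1 + 7 = 8

8


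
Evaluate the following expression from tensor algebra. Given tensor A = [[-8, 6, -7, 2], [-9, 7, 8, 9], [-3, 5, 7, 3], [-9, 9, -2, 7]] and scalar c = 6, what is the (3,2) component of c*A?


Scalar multiplication: (cA)_{ij} = c * A_{ij}.
c = 6
A_{32} = 5
(cA)_{32} = 6 * 5 = 30

30


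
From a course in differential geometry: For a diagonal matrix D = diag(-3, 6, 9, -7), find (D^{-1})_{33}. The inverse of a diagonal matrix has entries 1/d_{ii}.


For a diagonal matrix, the inverse has entries (D^{-1})_{ii} = 1/d_{ii}.
The diagonal entries are: d_{11} = -3, d_{22} = 6, d_{33} = 9, d_{44} = -7
We need (D^{-1})_{33} = 1/d_{33} = 1/9 = 1/9

1/9


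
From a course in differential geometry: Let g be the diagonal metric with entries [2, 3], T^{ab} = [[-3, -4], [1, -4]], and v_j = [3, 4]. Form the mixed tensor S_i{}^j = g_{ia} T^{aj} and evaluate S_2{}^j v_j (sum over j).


Step 1: lower the first index. For a diagonal metric, g_{ia} T^{aj} = g_{ii} T^{ij} (no sum on i).
g_{22} = 3
S_2{}^1 = 3 * T^{21} = 3 * 1 = 3
S_2{}^2 = 3 * T^{22} = 3 * -4 = -12
Step 2: contract S_2{}^j with v_j.
S_2{}^1 * v_1 = 3 * 3 = 9
S_2{}^2 * v_2 = -12 * 4 = -48
Result = 9 + -48 = -39

-39


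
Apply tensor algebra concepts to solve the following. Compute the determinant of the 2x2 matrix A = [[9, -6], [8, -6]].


For a 2x2 matrix [[a, b], [c, d]], det = a*d - b*c.
a = 9, b = -6, c = 8, d = -6
a*d = 9 * -6 = -54
b*c = -6 * 8 = -48
det = -54 - -48 = -6

-6


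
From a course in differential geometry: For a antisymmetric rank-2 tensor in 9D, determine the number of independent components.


A antisymmetric rank-2 tensor in d dimensions has d(d-1)/2 independent components.
d = 9
d(d-1)/2 = 9 * 8 / 2 = 72 / 2 = 36

36


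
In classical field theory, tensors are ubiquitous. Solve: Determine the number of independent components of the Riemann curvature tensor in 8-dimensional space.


The Riemann tensor in d dimensions has d^2(d^2 - 1)/12 independent components.
d = 8, so d^2 = 64
d^2 - 1 = 63
d^2(d^2 - 1) = 64 * 63 = 4032
Divide by 12: 4032 / 12 = 336

336


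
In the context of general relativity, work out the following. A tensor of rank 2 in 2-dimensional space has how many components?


The number of components of a rank-r tensor in d dimensions is d^r.
Here d = 2 and r = 2.
2^2 = 4

4


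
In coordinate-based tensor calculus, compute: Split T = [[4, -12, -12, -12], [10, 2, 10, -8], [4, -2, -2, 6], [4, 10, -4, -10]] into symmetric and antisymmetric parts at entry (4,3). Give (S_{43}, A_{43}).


T_{43} = -4
T_{34} = 6
S_{43} = (-4 + 6)/2 = 2/2 = 1
A_{43} = (-4 - 6)/2 = -10/2 = -5
Check: S + A = 1 + -5 = -4 = T_{43}.

(1, -5)


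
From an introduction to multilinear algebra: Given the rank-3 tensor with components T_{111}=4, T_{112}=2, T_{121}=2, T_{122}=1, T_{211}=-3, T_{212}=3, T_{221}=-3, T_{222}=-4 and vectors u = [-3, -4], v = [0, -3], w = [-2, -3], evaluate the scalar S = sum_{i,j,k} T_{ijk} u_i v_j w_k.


S = sum over i,j,k of T_{ijk} u_i v_j w_k. Expanding all 8 terms:
T_{111}*u_1*v_1*w_1 = 4*-3*0*-2 = 0  (running total: 0)
T_{112}*u_1*v_1*w_2 = 2*-3*0*-3 = 0  (running total: 0)
T_{121}*u_1*v_2*w_1 = 2*-3*-3*-2 = -36  (running total: -36)
T_{122}*u_1*v_2*w_2 = 1*-3*-3*-3 = -27  (running total: -63)
T_{211}*u_2*v_1*w_1 = -3*-4*0*-2 = 0  (running total: -63)
T_{212}*u_2*v_1*w_2 = 3*-4*0*-3 = 0  (running total: -63)
T_{221}*u_2*v_2*w_1 = -3*-4*-3*-2 = 72  (running total: 9)
T_{222}*u_2*v_2*w_2 = -4*-4*-3*-3 = 144  (running total: 153)
S = 153

153


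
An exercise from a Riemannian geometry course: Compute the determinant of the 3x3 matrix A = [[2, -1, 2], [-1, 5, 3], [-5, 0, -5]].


Expanding along the first row, det(A) = a11*M_11 - a12*M_12 + a13*M_13, where M_1j is the (1,j) minor.
Minor M_11 = 5*-5 - 3*0 = -25
Minor M_12 = -1*-5 - 3*-5 = 20
Minor M_13 = -1*0 - 5*-5 = 25
det = 2*(-25) - -1*(20) + 2*(25)
    = -50 - -20 + 50
    = 20

20


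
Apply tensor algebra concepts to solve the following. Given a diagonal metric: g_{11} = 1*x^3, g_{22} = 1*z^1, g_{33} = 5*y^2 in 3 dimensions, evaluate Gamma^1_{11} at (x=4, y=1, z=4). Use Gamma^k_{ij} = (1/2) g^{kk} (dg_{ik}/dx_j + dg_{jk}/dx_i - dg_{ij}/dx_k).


For a diagonal metric, Gamma^k_{ij} = (1/2) g^{kk} (dg_{ik}/dx_j + dg_{jk}/dx_i - dg_{ij}/dx_k).
The metric is diagonal, so g_{ab} = 0 for a != b.
At the given point: g_{11} = 64, g_{22} = 4, g_{33} = 5
g^{11} = 1/64
dg_{11}/dx_1 = dg_{11}/dx_1 = 48
dg_{11}/dx_1 = dg_{11}/dx_1 = 48
dg_{11}/dx_1 = dg_{11}/dx_1 = 48
Numerator = 48 + 48 - 48 = 48
Gamma^1_{11} = 48 / (2 * 64) = 3/8

3/8


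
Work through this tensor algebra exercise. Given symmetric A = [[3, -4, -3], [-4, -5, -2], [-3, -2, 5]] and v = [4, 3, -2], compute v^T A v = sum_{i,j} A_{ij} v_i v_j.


First compute Av:
(Av)_1 = 3*4 + -4*3 + -3*-2 = 6
(Av)_2 = -4*4 + -5*3 + -2*-2 = -27
(Av)_3 = -3*4 + -2*3 + 5*-2 = -28
Av = [6, -27, -28]
Then v^T (Av) = 4*6 + 3*-27 + -2*-28
= 24 + -81 + 56 = -1

-1


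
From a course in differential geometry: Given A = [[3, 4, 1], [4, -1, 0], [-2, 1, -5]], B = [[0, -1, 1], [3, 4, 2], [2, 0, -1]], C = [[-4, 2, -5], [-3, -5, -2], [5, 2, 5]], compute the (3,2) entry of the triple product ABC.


(ABC)_{32} = sum_m (AB)_{3m} C_{m2}. First compute row 3 of AB.
(AB)_{31} = -2*0 + 1*3 + -5*2 = -7
(AB)_{32} = -2*-1 + 1*4 + -5*0 = 6
(AB)_{33} = -2*1 + 1*2 + -5*-1 = 5
Now contract with column 2 of C:
(AB)_{31} * C_{12} = -7 * 2 = -14
(AB)_{32} * C_{22} = 6 * -5 = -30
(AB)_{33} * C_{32} = 5 * 2 = 10
(ABC)_{32} = -14 + -30 + 10 = -34

-34


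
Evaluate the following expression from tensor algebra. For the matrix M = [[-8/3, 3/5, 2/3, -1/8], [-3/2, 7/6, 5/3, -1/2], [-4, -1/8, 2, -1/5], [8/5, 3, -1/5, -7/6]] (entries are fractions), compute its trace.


The trace is the sum of diagonal entries.
Diagonal: M[1,1] = -8/3, M[2,2] = 7/6, M[3,3] = 2, M[4,4] = -7/6
Tr(M) = -8/3 + 7/6 + 2 + -7/6
Computing step by step:
After adding M[1,1]: -8/3
After adding M[2,2]: -3/2
After adding M[3,3]: 1/2
After adding M[4,4]: -2/3
Tr(M) = -2/3

-2/3


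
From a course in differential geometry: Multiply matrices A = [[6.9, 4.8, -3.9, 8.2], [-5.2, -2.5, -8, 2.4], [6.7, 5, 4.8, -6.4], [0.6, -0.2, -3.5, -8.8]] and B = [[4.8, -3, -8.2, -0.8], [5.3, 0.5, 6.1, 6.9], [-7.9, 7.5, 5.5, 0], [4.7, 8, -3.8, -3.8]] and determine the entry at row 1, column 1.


(AB)_{ij} = sum_k A_{ik} B_{kj}.
For i=1, j=1:
A_{11} * B_{11} = 6.9 * 4.8 = 33.12
A_{12} * B_{21} = 4.8 * 5.3 = 25.44
A_{13} * B_{31} = -3.9 * -7.9 = 30.81
A_{14} * B_{41} = 8.2 * 4.7 = 38.54
Sum = 33.12 + 25.44 + 30.81 + 38.54 = 127.91

127.91


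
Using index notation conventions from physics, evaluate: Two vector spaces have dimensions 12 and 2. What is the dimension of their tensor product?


The dimension of a tensor product is the product of dimensions.
dim(V) = 12, dim(W) = 2
dim(V (x) W) = 12 * 2 = 24

24


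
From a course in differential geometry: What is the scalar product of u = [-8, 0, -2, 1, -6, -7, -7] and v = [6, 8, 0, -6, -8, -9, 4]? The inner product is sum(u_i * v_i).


The inner product u . v = sum of u_i * v_i.
Term-by-term: -8 * 6, 0 * 8, -2 * 0, 1 * -6, -6 * -8, -7 * -9, -7 * 4
Products: -48, 0, 0, -6, 48, 63, -28
Sum = -48 + 0 + 0 + -6 + 48 + 63 + -28 = 29

29


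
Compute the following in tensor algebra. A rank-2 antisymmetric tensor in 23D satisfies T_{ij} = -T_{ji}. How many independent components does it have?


An antisymmetric rank-2 tensor satisfies A_{ij} = -A_{ji}, so diagonal entries are zero.
The independent components are the upper-triangular entries: C(n, 2) = n(n-1)/2.
n = 23
C(23, 2) = 23 * 22 / 2 = 506 / 2 = 253

253
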